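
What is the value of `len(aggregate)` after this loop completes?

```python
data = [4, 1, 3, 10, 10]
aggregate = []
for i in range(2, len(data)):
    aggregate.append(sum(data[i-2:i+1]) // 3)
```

Number of 3-element averages
`aggregate` takes the values: [] → [2] → [2, 4] → [2, 4, 7]
So `len(aggregate)` = 3

Answer: 3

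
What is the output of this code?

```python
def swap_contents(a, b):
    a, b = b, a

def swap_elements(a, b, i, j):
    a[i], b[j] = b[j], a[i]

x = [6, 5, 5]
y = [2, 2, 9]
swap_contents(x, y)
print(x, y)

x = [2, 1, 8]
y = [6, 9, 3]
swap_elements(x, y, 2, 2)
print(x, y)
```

Key concept: parameter rebinding vs mutation.
Step by step:
`x = [6, 5, 5]` → x = [6, 5, 5]
`y = [2, 2, 9]` → y = [2, 2, 9]
`swap_contents(x, y)` → no visible change to tracked variables
`print(x, y)` → prints [6, 5, 5] [2, 2, 9]
`x = [2, 1, 8]` → x = [2, 1, 8]
`y = [6, 9, 3]` → y = [6, 9, 3]
`swap_elements(x, y, 2, 2)` → x = [2, 1, 3]; y = [6, 9, 8]
`print(x, y)` → prints [2, 1, 3] [6, 9, 8]

Answer:
[6, 5, 5] [2, 2, 9]
[2, 1, 3] [6, 9, 8]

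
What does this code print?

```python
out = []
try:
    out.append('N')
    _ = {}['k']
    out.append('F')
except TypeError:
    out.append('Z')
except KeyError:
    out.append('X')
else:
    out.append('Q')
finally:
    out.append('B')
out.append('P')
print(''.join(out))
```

Execution trace: 'N' (try body) → 'X' (except KeyError) → 'B' (finally) → 'P' (after the try/except). Output: NXBP

Answer: NXBP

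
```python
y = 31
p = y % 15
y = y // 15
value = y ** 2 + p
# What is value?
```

Trace:
`y = 31` → y = 31
`p = y % 15` → p = 1
`y = y // 15` → y = 2
`value = y ** 2 + p` → value = 5
So value = 5

Answer: 5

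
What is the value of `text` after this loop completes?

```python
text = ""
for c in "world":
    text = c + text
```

Reverse 'world'
`text` takes the values: "" → "w" → "ow" → "row" → "lrow" → "dlrow"

Answer: "dlrow"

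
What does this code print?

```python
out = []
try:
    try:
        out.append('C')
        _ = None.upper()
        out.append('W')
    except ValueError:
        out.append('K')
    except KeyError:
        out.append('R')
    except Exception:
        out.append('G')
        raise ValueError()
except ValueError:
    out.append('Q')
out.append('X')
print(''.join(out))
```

Execution trace: 'C' (inner try body) → 'G' (inner except Exception) → 'Q' (outer except ValueError) → 'X' (after the try/except). Output: CGQX

Answer: CGQX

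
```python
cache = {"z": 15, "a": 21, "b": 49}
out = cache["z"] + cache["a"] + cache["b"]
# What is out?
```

Trace:
`cache = {"z": 15, "a": 21, "b": 49}` → cache = {'z': 15, 'a': 21, 'b': 49}
`out = cache["z"] + cache["a"] + cache["b"]` → out = 85
So out = 85

Answer: 85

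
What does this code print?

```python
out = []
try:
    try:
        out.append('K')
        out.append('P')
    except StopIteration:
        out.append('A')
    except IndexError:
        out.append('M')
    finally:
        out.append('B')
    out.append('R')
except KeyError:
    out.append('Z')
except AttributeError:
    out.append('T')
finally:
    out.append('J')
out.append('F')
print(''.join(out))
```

Execution trace: 'K' (inner try body) → 'P' (inner try body, no exception) → 'B' (inner finally) → 'R' (try body, no exception) → 'J' (finally) → 'F' (after the try/except). Output: KPBRJF

Answer: KPBRJF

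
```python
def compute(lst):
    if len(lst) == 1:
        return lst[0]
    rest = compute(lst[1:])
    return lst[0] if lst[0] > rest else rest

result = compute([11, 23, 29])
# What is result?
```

Recursive max over [11, 23, 29] = 29

Answer: 29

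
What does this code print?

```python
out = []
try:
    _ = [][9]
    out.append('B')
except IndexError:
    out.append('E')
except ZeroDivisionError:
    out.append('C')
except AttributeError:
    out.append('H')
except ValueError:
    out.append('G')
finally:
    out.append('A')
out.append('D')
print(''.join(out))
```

Execution trace: 'E' (except IndexError) → 'A' (finally) → 'D' (after the try/except). Output: EAD

Answer: EAD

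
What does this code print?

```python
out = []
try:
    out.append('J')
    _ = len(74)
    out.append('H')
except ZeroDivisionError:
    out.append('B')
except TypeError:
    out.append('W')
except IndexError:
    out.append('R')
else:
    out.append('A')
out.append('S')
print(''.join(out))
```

Execution trace: 'J' (try body) → 'W' (except TypeError) → 'S' (after the try/except). Output: JWS

Answer: JWS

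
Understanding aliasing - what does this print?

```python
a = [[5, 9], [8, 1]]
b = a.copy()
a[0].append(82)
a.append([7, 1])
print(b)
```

Key concept: shallow copy with nested lists.
Step by step:
`a = [[5, 9], [8, 1]]` → a = [[5, 9], [8, 1]]
`b = a.copy()` → b = [[5, 9], [8, 1]]
`a[0].append(82)` → a = [[5, 9, 82], [8, 1]]; b = [[5, 9, 82], [8, 1]]
`a.append([7, 1])` → a = [[5, 9, 82], [8, 1], [7, 1]]
`print(b)` → prints [[5, 9, 82], [8, 1]]

Answer: [[5, 9, 82], [8, 1]]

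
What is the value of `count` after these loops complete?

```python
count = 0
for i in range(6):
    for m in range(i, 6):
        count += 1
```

Upper triangle: 6 + 5 + ... + 1
`count` takes the values: 0 → 1 → 2 → 3 → 4 → 5 → 6 → 7 → 8 → 9 → 10 → 11 → 12 → 13 → 14 → 15 → 16 → 17 → 18 → 19 → 20 → 21

Answer: 21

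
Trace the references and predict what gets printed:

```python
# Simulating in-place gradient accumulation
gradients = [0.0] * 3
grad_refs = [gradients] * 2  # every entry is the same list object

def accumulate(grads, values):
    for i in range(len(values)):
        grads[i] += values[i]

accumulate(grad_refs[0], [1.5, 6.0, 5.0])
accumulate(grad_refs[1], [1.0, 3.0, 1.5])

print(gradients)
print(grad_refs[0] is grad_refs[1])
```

Key concept: gradient accumulation aliasing.
Step by step:
`gradients = [0.0] * 3` → gradients = [0.0, 0.0, 0.0]
`grad_refs = [gradients] * 2` → grad_refs = [[0.0, 0.0, 0.0], [0.0, 0.0, 0.0]]
`accumulate(grad_refs[0], [1.5, 6.0, 5.0])` → gradients = [1.5, 6.0, 5.0]; grad_refs = [[1.5, 6.0, 5.0], [1.5, 6.0, 5.0]]
`accumulate(grad_refs[1], [1.0, 3.0, 1.5])` → gradients = [2.5, 9.0, 6.5]; grad_refs = [[2.5, 9.0, 6.5], [2.5, 9.0, 6.5]]
`print(gradients)` → prints [2.5, 9.0, 6.5]
`print(grad_refs[0] is grad_refs[1])` → prints True

Answer:
[2.5, 9.0, 6.5]
True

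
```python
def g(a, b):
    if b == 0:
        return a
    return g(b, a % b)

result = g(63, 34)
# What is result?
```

g(63, 34) -> g(34, 29) -> g(29, 5) -> g(5, 4) -> g(4, 1) -> g(1, 0) -> 1

Answer: 1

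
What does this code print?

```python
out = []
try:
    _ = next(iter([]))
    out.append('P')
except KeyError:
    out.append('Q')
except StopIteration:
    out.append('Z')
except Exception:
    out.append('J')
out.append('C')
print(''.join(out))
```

Execution trace: 'Z' (except StopIteration) → 'C' (after the try/except). Output: ZC

Answer: ZC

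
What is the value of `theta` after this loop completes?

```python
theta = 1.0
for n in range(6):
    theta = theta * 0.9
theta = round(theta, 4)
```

Exponential decay: 1.0 * 0.9^6
`theta` takes the values: 1.0 → 0.9 → 0.81 → 0.729 → 0.6561 → 0.59049 → 0.531441 → 0.5314

Answer: 0.5314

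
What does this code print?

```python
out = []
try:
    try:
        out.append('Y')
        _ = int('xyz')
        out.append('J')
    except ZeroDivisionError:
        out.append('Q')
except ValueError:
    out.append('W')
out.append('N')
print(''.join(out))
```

Execution trace: 'Y' (try body) → 'W' (outer except ValueError) → 'N' (after the try/except). Output: YWN

Answer: YWN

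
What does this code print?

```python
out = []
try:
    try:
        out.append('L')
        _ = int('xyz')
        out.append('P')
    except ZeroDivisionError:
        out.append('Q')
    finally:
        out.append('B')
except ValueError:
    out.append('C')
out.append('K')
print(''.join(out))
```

Execution trace: 'L' (try body) → 'B' (finally) → 'C' (outer except ValueError) → 'K' (after the try/except). Output: LBCK

Answer: LBCK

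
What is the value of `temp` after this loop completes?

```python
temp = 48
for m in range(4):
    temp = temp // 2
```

Halve 4 times: 48 // 2^4 = 3
`temp` takes the values: 48 → 24 → 12 → 6 → 3

Answer: 3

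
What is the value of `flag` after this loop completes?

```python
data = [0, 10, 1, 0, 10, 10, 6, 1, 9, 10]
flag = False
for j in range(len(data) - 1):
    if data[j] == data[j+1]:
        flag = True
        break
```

Check consecutive duplicates in [0, 10, 1, 0, 10, 10, 6, 1, 9, 10]
`flag` takes the values: False → True

Answer: True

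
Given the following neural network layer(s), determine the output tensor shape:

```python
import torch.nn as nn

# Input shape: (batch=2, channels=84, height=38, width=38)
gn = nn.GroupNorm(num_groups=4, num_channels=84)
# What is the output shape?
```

Input: (2, 84, 38, 38) -> Output: (2, 84, 38, 38)

Answer: (2, 84, 38, 38)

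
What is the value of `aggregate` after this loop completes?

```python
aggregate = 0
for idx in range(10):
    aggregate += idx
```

Sum of 0 to 9 = 45
`aggregate` takes the values: 0 → 1 → 3 → 6 → 10 → 15 → 21 → 28 → 36 → 45

Answer: 45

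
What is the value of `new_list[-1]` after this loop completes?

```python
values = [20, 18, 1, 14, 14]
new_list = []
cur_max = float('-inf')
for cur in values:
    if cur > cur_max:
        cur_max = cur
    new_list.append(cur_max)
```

Running max ends at 20
`new_list` takes the values: [] → [20] → [20, 20] → [20, 20, 20] → [20, 20, 20, 20] → [20, 20, 20, 20, 20]
So `new_list[-1]` = 20

Answer: 20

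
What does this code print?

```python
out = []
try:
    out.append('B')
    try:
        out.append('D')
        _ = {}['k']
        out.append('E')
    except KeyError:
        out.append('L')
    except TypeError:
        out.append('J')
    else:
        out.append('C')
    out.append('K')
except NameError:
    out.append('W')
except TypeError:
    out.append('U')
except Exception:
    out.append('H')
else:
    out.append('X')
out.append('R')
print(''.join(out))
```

Execution trace: 'B' (try body) → 'D' (inner try body) → 'L' (inner except KeyError) → 'K' (try body, no exception) → 'X' (else) → 'R' (after the try/except). Output: BDLKXR

Answer: BDLKXR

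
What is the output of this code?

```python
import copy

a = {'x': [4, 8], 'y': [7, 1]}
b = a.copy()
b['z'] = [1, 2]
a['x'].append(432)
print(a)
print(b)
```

Key concept: shallow copy of dict with mutable values.
Step by step:
`a = {'x': [4, 8], 'y': [7, 1]}` → a = {'x': [4, 8], 'y': [7, 1]}
`b = a.copy()` → b = {'x': [4, 8], 'y': [7, 1]}
`b['z'] = [1, 2]` → b = {'x': [4, 8], 'y': [7, 1], 'z': [1, 2]}
`a['x'].append(432)` → a = {'x': [4, 8, 432], 'y': [7, 1]}; b = {'x': [4, 8, 432], 'y': [7, 1], 'z': [1, 2]}
`print(a)` → prints {'x': [4, 8, 432], 'y': [7, 1]}
`print(b)` → prints {'x': [4, 8, 432], 'y': [7, 1], 'z': [1, 2]}

Answer:
{'x': [4, 8, 432], 'y': [7, 1]}
{'x': [4, 8, 432], 'y': [7, 1], 'z': [1, 2]}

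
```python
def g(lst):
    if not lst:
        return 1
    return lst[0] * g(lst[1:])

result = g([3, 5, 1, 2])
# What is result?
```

Product over [3, 5, 1, 2] = 3 * 5 * 1 * 2 = 30

Answer: 30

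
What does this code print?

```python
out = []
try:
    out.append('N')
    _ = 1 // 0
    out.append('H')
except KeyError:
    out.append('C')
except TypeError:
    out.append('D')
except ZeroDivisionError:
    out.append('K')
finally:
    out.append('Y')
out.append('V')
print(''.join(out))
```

Execution trace: 'N' (try body) → 'K' (except ZeroDivisionError) → 'Y' (finally) → 'V' (after the try/except). Output: NKYV

Answer: NKYV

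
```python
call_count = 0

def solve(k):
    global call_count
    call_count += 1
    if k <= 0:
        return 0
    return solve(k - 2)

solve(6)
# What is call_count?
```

Linear recursion stepping by 2: 4 calls from k=6 down to ≤0.

Answer: 4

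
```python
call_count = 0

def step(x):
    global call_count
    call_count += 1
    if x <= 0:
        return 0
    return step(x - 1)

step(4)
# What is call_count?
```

Linear recursion stepping by 1: 5 calls from x=4 down to ≤0.

Answer: 5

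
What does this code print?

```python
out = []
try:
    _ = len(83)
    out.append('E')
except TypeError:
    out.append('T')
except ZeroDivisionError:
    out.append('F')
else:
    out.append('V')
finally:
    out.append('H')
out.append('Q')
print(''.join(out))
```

Execution trace: 'T' (except TypeError) → 'H' (finally) → 'Q' (after the try/except). Output: THQ

Answer: THQ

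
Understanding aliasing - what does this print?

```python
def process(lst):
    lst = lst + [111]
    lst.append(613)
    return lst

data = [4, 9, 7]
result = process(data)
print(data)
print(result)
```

Key concept: rebinding parameter vs mutation.
Step by step:
`data = [4, 9, 7]` → data = [4, 9, 7]
`result = process(data)` → result = [4, 9, 7, 111, 613]
`print(data)` → prints [4, 9, 7]
`print(result)` → prints [4, 9, 7, 111, 613]

Answer:
[4, 9, 7]
[4, 9, 7, 111, 613]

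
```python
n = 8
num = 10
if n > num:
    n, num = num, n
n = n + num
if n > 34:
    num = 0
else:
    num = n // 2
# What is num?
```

Trace:
`n = 8` → n = 8
`num = 10` → num = 10
`if n > num: ...` → n > num is False → no variable changes
`n = n + num` → n = 18
`if n > 34: ...` → n > 34 is False, take else branch → num = 9
So num = 9

Answer: 9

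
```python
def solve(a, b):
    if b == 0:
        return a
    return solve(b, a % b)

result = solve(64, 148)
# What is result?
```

solve(64, 148) -> solve(148, 64) -> solve(64, 20) -> solve(20, 4) -> solve(4, 0) -> 4

Answer: 4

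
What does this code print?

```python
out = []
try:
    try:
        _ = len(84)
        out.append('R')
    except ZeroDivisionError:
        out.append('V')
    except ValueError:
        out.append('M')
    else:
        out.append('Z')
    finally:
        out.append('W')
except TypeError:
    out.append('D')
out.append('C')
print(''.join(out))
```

Execution trace: 'W' (finally) → 'D' (outer except TypeError) → 'C' (after the try/except). Output: WDC

Answer: WDC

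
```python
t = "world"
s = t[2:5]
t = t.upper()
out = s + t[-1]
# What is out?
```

Trace:
`t = "world"` → t = 'world'
`s = t[2:5]` → s = 'rld'
`t = t.upper()` → t = 'WORLD'
`out = s + t[-1]` → out = 'rldD'
So out = 'rldD'

Answer: 'rldD'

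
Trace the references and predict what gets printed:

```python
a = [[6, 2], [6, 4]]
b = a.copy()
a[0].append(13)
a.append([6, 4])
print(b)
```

Key concept: shallow copy with nested lists.
Step by step:
`a = [[6, 2], [6, 4]]` → a = [[6, 2], [6, 4]]
`b = a.copy()` → b = [[6, 2], [6, 4]]
`a[0].append(13)` → a = [[6, 2, 13], [6, 4]]; b = [[6, 2, 13], [6, 4]]
`a.append([6, 4])` → a = [[6, 2, 13], [6, 4], [6, 4]]
`print(b)` → prints [[6, 2, 13], [6, 4]]

Answer: [[6, 2, 13], [6, 4]]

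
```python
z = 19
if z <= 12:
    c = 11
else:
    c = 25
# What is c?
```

Trace:
`z = 19` → z = 19
`if z <= 12: ...` → z <= 12 is False, take else branch → c = 25
So c = 25

Answer: 25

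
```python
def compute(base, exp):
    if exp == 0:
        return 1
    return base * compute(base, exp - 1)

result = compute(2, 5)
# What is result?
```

compute(2, 5) = 2 * 2 * 2 * 2 * 2 = 32

Answer: 32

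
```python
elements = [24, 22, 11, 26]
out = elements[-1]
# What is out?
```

Trace:
`elements = [24, 22, 11, 26]` → elements = [24, 22, 11, 26]
`out = elements[-1]` → out = 26
So out = 26

Answer: 26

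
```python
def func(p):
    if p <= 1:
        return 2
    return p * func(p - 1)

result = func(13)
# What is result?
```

func(13) = 13 * 12 * 11 * 10 * 9 * 8 * 7 * 6 * 5 * 4 * 3 * 2 * 2 = 12454041600

Answer: 12454041600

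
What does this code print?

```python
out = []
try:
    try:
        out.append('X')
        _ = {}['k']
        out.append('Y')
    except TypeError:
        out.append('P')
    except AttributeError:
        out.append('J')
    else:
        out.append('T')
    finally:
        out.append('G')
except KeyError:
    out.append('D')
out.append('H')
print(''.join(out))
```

Execution trace: 'X' (try body) → 'G' (finally) → 'D' (outer except KeyError) → 'H' (after the try/except). Output: XGDH

Answer: XGDH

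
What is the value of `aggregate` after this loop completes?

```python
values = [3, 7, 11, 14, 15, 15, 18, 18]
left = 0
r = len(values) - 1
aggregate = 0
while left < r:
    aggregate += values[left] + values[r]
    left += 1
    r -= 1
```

Sum of pairs from ends
`aggregate` takes the values: 0 → 21 → 46 → 72 → 101

Answer: 101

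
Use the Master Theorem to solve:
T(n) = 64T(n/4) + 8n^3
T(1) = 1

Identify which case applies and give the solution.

a=64, b=4, f(n)=8n^3. log_4(64) = 3. Since c=3 = 3, Case 2 applies: T(n) = Θ(n^log_b(a) · log n) = O(n^3 log n).

Answer: O(n^3 log n) - Case 2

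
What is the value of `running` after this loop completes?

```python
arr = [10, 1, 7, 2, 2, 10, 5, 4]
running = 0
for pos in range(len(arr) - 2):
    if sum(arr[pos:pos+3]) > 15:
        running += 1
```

Count windows with sum > 15
`running` takes the values: 0 → 1 → 2 → 3

Answer: 3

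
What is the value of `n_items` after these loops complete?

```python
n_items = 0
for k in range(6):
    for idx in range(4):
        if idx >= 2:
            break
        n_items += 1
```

Inner breaks at 2, outer runs 6 times
`n_items` takes the values: 0 → 1 → 2 → 3 → 4 → 5 → 6 → 7 → 8 → 9 → 10 → 11 → 12

Answer: 12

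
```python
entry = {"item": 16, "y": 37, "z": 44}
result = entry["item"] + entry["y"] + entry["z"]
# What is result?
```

Trace:
`entry = {"item": 16, "y": 37, "z": 44}` → entry = {'item': 16, 'y': 37, 'z': 44}
`result = entry["item"] + entry["y"] + entry["z"]` → result = 97
So result = 97

Answer: 97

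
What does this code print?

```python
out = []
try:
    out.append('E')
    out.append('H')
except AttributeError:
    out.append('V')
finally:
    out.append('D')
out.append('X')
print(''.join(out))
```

Execution trace: 'E' (try body) → 'H' (try body, no exception) → 'D' (finally) → 'X' (after the try/except). Output: EHDX

Answer: EHDX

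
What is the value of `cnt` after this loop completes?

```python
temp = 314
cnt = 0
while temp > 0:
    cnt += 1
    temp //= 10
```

Count digits by repeated division by 10
`cnt` takes the values: 0 → 1 → 2 → 3

Answer: 3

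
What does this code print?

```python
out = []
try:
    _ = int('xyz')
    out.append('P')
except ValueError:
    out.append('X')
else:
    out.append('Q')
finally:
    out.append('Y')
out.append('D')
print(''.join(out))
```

Execution trace: 'X' (except ValueError) → 'Y' (finally) → 'D' (after the try/except). Output: XYD

Answer: XYD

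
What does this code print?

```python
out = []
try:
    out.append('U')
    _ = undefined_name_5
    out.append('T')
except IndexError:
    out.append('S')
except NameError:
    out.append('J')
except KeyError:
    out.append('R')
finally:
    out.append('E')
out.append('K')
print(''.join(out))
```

Execution trace: 'U' (try body) → 'J' (except NameError) → 'E' (finally) → 'K' (after the try/except). Output: UJEK

Answer: UJEK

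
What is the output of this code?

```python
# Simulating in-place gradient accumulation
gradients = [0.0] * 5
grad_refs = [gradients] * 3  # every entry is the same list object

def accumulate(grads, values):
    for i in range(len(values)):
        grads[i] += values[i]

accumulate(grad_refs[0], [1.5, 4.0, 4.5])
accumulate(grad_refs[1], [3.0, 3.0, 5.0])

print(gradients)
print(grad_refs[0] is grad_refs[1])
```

Key concept: gradient accumulation aliasing.
Step by step:
`gradients = [0.0] * 5` → gradients = [0.0, 0.0, 0.0, 0.0, 0.0]
`grad_refs = [gradients] * 3` → grad_refs = [[0.0, 0.0, 0.0, 0.0, 0.0], [0.0, 0.0, 0.0, 0.0, 0.0], [0.0, 0.0, 0.0, 0.0, 0.0]]
`accumulate(grad_refs[0], [1.5, 4.0, 4.5])` → gradients = [1.5, 4.0, 4.5, 0.0, 0.0]; grad_refs = [[1.5, 4.0, 4.5, 0.0, 0.0], [1.5, 4.0, 4.5, 0.0, 0.0], [1.5, 4.0, 4.5, 0.0, 0.0]]
`accumulate(grad_refs[1], [3.0, 3.0, 5.0])` → gradients = [4.5, 7.0, 9.5, 0.0, 0.0]; grad_refs = [[4.5, 7.0, 9.5, 0.0, 0.0], [4.5, 7.0, 9.5, 0.0, 0.0], [4.5, 7.0, 9.5, 0.0, 0.0]]
`print(gradients)` → prints [4.5, 7.0, 9.5, 0.0, 0.0]
`print(grad_refs[0] is grad_refs[1])` → prints True

Answer:
[4.5, 7.0, 9.5, 0.0, 0.0]
True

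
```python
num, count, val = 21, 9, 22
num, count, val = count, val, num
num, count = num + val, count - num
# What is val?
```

Trace:
`num, count, val = 21, 9, 22` → num = 21; count = 9; val = 22
`num, count, val = count, val, num` → num = 9; count = 22; val = 21
`num, count = num + val, count - num` → num = 30; count = 13
So val = 21

Answer: 21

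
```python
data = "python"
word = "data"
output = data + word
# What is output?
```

Trace:
`data = "python"` → data = 'python'
`word = "data"` → word = 'data'
`output = data + word` → output = 'pythondata'
So output = 'pythondata'

Answer: 'pythondata'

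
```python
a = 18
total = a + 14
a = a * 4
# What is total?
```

Trace:
`a = 18` → a = 18
`total = a + 14` → total = 32
`a = a * 4` → a = 72
So total = 32

Answer: 32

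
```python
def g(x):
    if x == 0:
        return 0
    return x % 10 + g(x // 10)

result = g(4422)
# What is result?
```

Sum of digits of 4422: 2 + 2 + 4 + 4 = 12

Answer: 12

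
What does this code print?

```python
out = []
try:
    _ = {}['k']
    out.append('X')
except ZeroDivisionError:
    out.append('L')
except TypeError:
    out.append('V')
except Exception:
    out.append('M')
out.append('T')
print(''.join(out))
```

Execution trace: 'M' (except Exception) → 'T' (after the try/except). Output: MT

Answer: MT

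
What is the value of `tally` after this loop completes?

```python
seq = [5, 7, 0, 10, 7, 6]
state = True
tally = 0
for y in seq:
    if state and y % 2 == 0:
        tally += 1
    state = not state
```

Count even values at even positions
`tally` takes the values: 0 → 1

Answer: 1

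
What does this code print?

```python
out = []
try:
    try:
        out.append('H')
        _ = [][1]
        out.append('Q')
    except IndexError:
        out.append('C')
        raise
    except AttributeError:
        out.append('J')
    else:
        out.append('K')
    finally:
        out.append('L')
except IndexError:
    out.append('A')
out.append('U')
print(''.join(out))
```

Execution trace: 'H' (try body) → 'C' (except IndexError) → 'L' (finally) → 'A' (outer except IndexError) → 'U' (after the try/except). Output: HCLAU

Answer: HCLAU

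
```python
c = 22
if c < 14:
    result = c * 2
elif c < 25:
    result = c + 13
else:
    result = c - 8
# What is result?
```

Trace:
`c = 22` → c = 22
`if c < 14: ...` → c < 14 is False, c < 25 is True → result = 35
So result = 35

Answer: 35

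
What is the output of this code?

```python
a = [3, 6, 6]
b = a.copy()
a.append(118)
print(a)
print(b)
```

Key concept: list.copy() creates independent copy.
Step by step:
`a = [3, 6, 6]` → a = [3, 6, 6]
`b = a.copy()` → b = [3, 6, 6]
`a.append(118)` → a = [3, 6, 6, 118]
`print(a)` → prints [3, 6, 6, 118]
`print(b)` → prints [3, 6, 6]

Answer:
[3, 6, 6, 118]
[3, 6, 6]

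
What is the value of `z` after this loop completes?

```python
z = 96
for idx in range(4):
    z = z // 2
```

Halve 4 times: 96 // 2^4 = 6
`z` takes the values: 96 → 48 → 24 → 12 → 6

Answer: 6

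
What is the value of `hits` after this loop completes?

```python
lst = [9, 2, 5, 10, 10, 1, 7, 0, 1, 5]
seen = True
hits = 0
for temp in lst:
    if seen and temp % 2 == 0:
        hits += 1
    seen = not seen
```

Count even values at even positions
`hits` takes the values: 0 → 1

Answer: 1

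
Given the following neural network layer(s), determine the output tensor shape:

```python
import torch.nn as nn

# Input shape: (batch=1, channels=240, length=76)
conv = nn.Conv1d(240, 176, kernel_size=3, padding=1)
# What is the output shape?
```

Input: (1, 240, 76) -> Output: (1, 176, 76)

Answer: (1, 176, 76)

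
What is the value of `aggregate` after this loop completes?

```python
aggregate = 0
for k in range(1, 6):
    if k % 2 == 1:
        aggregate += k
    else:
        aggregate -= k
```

Add odd, subtract even
`aggregate` takes the values: 0 → 1 → -1 → 2 → -2 → 3

Answer: 3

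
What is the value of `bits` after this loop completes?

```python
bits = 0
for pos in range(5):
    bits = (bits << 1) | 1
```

Build 5 consecutive 1-bits: 0b11111
`bits` takes the values: 0 → 1 → 3 → 7 → 15 → 31

Answer: 31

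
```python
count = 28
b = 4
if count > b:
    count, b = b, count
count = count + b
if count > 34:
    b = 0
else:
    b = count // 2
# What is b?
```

Trace:
`count = 28` → count = 28
`b = 4` → b = 4
`if count > b: ...` → count > b is True → count = 4; b = 28
`count = count + b` → count = 32
`if count > 34: ...` → count > 34 is False, take else branch → b = 16
So b = 16

Answer: 16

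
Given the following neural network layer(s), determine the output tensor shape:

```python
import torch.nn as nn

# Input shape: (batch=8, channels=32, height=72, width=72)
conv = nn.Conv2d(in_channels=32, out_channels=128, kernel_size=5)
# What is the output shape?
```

Input: (8, 32, 72, 72) -> Output: (8, 128, 68, 68)

Answer: (8, 128, 68, 68)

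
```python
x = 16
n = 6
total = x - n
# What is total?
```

Trace:
`x = 16` → x = 16
`n = 6` → n = 6
`total = x - n` → total = 10
So total = 10

Answer: 10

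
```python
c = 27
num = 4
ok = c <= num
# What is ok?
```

Trace:
`c = 27` → c = 27
`num = 4` → num = 4
`ok = c <= num` → ok = False
So ok = False

Answer: False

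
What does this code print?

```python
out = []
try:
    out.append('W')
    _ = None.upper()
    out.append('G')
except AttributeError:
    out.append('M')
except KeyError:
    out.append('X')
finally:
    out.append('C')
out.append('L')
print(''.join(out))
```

Execution trace: 'W' (try body) → 'M' (except AttributeError) → 'C' (finally) → 'L' (after the try/except). Output: WMCL

Answer: WMCL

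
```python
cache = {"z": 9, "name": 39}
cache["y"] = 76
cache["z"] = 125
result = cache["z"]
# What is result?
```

Trace:
`cache = {"z": 9, "name": 39}` → cache = {'z': 9, 'name': 39}
`cache["y"] = 76` → cache = {'z': 9, 'name': 39, 'y': 76}
`cache["z"] = 125` → cache = {'z': 125, 'name': 39, 'y': 76}
`result = cache["z"]` → result = 125
So result = 125

Answer: 125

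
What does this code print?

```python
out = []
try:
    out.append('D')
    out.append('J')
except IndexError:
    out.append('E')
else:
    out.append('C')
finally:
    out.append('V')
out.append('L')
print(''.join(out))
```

Execution trace: 'D' (try body) → 'J' (try body, no exception) → 'C' (else) → 'V' (finally) → 'L' (after the try/except). Output: DJCVL

Answer: DJCVL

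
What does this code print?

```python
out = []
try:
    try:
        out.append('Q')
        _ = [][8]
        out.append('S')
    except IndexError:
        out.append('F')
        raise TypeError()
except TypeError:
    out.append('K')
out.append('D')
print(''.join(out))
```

Execution trace: 'Q' (inner try body) → 'F' (inner except IndexError) → 'K' (outer except TypeError) → 'D' (after the try/except). Output: QFKD

Answer: QFKD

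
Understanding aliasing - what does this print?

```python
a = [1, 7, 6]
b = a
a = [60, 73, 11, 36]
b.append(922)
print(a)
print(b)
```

Key concept: rebinding vs mutation: a is rebound to a new list, b still points at the original.
Step by step:
`a = [1, 7, 6]` → a = [1, 7, 6]
`b = a` → b = [1, 7, 6] (same object as a)
`a = [60, 73, 11, 36]` → a = [60, 73, 11, 36]
`b.append(922)` → b = [1, 7, 6, 922]
`print(a)` → prints [60, 73, 11, 36]
`print(b)` → prints [1, 7, 6, 922]

Answer:
[60, 73, 11, 36]
[1, 7, 6, 922]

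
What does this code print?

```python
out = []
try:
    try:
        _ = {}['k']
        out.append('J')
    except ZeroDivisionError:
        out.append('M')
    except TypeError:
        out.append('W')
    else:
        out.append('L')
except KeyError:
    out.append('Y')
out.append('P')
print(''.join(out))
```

Execution trace: 'Y' (outer except KeyError) → 'P' (after the try/except). Output: YP

Answer: YP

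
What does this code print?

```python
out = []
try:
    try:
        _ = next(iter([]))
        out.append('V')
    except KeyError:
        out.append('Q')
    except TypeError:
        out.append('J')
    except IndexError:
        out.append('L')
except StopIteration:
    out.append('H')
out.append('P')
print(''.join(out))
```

Execution trace: 'H' (outer except StopIteration) → 'P' (after the try/except). Output: HP

Answer: HP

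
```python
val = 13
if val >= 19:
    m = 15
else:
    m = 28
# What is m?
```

Trace:
`val = 13` → val = 13
`if val >= 19: ...` → val >= 19 is False, take else branch → m = 28
So m = 28

Answer: 28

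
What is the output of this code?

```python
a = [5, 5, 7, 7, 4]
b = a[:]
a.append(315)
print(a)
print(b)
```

Key concept: slice [:] creates copy.
Step by step:
`a = [5, 5, 7, 7, 4]` → a = [5, 5, 7, 7, 4]
`b = a[:]` → b = [5, 5, 7, 7, 4]
`a.append(315)` → a = [5, 5, 7, 7, 4, 315]
`print(a)` → prints [5, 5, 7, 7, 4, 315]
`print(b)` → prints [5, 5, 7, 7, 4]

Answer:
[5, 5, 7, 7, 4, 315]
[5, 5, 7, 7, 4]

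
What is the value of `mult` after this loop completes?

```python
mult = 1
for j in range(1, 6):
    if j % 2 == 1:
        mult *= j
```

Product of odd numbers 1 to 5
`mult` takes the values: 1 → 3 → 15

Answer: 15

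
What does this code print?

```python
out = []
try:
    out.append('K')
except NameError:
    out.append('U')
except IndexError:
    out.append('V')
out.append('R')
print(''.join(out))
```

Execution trace: 'K' (try body, no exception) → 'R' (after the try/except). Output: KR

Answer: KR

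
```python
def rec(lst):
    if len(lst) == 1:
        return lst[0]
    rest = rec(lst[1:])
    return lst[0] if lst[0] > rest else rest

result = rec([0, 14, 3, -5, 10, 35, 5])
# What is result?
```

Recursive max over [0, 14, 3, -5, 10, 35, 5] = 35

Answer: 35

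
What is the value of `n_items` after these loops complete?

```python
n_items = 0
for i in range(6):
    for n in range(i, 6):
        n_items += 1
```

Upper triangle: 6 + 5 + ... + 1
`n_items` takes the values: 0 → 1 → 2 → 3 → 4 → 5 → 6 → 7 → 8 → 9 → 10 → 11 → 12 → 13 → 14 → 15 → 16 → 17 → 18 → 19 → 20 → 21

Answer: 21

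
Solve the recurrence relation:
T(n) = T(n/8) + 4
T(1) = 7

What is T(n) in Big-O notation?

Each step divides n by 8 and adds 4. After log_8(n) steps we reach T(1)=7. So T(n) = 4·log_8(n) + 7 = O(log n).

Answer: O(log n)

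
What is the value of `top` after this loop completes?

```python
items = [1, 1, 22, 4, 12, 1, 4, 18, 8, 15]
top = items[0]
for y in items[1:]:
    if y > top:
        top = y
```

Maximum of [1, 1, 22, 4, 12, 1, 4, 18, 8, 15]
`top` takes the values: 1 → 22

Answer: 22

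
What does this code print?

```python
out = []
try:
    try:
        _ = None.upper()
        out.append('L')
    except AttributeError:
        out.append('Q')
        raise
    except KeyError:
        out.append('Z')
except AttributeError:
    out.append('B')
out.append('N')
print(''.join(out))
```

Execution trace: 'Q' (inner except AttributeError) → 'B' (outer except AttributeError) → 'N' (after the try/except). Output: QBN

Answer: QBN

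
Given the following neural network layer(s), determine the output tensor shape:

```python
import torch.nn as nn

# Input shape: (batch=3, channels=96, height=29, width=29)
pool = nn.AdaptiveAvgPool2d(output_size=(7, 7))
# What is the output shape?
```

Input: (3, 96, 29, 29) -> Output: (3, 96, 7, 7)

Answer: (3, 96, 7, 7)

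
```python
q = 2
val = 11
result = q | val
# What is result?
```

Trace:
`q = 2` → q = 2
`val = 11` → val = 11
`result = q | val` → result = 11
So result = 11

Answer: 11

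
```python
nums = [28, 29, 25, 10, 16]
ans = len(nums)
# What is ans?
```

Trace:
`nums = [28, 29, 25, 10, 16]` → nums = [28, 29, 25, 10, 16]
`ans = len(nums)` → ans = 5
So ans = 5

Answer: 5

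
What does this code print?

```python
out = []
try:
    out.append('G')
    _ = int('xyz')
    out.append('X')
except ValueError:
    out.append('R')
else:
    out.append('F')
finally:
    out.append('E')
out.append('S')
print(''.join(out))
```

Execution trace: 'G' (try body) → 'R' (except ValueError) → 'E' (finally) → 'S' (after the try/except). Output: GRES

Answer: GRES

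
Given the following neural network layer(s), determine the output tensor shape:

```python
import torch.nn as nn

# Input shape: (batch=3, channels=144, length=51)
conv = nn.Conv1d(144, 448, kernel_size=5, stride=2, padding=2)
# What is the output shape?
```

Input: (3, 144, 51) -> Output: (3, 448, 26)

Answer: (3, 448, 26)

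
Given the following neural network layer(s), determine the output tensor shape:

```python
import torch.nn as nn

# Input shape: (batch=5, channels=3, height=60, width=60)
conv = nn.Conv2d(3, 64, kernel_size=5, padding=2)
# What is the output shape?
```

Input: (5, 3, 60, 60) -> Output: (5, 64, 60, 60)

Answer: (5, 64, 60, 60)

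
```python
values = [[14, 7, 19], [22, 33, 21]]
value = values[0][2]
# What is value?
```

Trace:
`values = [[14, 7, 19], [22, 33, 21]]` → values = [[14, 7, 19], [22, 33, 21]]
`value = values[0][2]` → value = 19
So value = 19

Answer: 19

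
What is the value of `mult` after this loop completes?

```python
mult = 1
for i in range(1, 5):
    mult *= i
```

4! = 24
`mult` takes the values: 1 → 2 → 6 → 24

Answer: 24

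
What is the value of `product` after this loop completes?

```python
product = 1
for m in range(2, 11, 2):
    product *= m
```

Product of even numbers 2 to 10
`product` takes the values: 1 → 2 → 8 → 48 → 384 → 3840

Answer: 3840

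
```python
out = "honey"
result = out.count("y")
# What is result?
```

Trace:
`out = "honey"` → out = 'honey'
`result = out.count("y")` → result = 1
So result = 1

Answer: 1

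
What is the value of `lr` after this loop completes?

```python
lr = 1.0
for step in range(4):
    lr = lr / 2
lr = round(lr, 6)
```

Halving LR 4 times: 1 / 2^4
`lr` takes the values: 1.0 → 0.5 → 0.25 → 0.125 → 0.0625

Answer: 0.0625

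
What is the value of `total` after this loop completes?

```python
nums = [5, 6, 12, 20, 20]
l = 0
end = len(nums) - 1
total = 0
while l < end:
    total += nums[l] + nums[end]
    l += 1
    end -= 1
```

Sum of pairs from ends
`total` takes the values: 0 → 25 → 51

Answer: 51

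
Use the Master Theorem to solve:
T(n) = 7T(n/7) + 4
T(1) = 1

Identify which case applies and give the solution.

a=7, b=7, f(n)=4. log_7(7) = 1. Since c=0 < 1, Case 1 applies: T(n) = Θ(n^log_b(a)) = O(n).

Answer: O(n) - Case 1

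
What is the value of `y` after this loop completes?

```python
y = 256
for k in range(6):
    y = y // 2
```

Halve 6 times: 256 // 2^6 = 4
`y` takes the values: 256 → 128 → 64 → 32 → 16 → 8 → 4

Answer: 4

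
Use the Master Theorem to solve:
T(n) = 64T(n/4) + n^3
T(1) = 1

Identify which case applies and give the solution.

a=64, b=4, f(n)=n^3. log_4(64) = 3. Since c=3 = 3, Case 2 applies: T(n) = Θ(n^log_b(a) · log n) = O(n^3 log n).

Answer: O(n^3 log n) - Case 2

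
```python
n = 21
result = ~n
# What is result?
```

Trace:
`n = 21` → n = 21
`result = ~n` → result = -22
So result = -22

Answer: -22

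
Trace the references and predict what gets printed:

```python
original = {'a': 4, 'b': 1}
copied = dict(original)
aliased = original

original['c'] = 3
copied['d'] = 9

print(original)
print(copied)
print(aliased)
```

Key concept: dict() creates copy, assignment creates alias.
Step by step:
`original = {'a': 4, 'b': 1}` → original = {'a': 4, 'b': 1}
`copied = dict(original)` → copied = {'a': 4, 'b': 1}
`aliased = original` → aliased = {'a': 4, 'b': 1} (same object as original)
`original['c'] = 3` → original = {'a': 4, 'b': 1, 'c': 3} (same object as aliased); aliased = {'a': 4, 'b': 1, 'c': 3} (same object as original)
`copied['d'] = 9` → copied = {'a': 4, 'b': 1, 'd': 9}
`print(original)` → prints {'a': 4, 'b': 1, 'c': 3}
`print(copied)` → prints {'a': 4, 'b': 1, 'd': 9}
`print(aliased)` → prints {'a': 4, 'b': 1, 'c': 3}

Answer:
{'a': 4, 'b': 1, 'c': 3}
{'a': 4, 'b': 1, 'd': 9}
{'a': 4, 'b': 1, 'c': 3}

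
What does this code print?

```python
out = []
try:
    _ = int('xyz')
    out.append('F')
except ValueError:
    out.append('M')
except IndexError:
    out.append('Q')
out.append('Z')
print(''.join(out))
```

Execution trace: 'M' (except ValueError) → 'Z' (after the try/except). Output: MZ

Answer: MZ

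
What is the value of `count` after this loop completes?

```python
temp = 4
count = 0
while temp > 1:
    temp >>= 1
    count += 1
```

Count right shifts until 1
`count` takes the values: 0 → 1 → 2

Answer: 2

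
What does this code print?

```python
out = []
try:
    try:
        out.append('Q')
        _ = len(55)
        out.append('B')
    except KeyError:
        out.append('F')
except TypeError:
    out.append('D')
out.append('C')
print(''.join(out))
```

Execution trace: 'Q' (try body) → 'D' (outer except TypeError) → 'C' (after the try/except). Output: QDC

Answer: QDC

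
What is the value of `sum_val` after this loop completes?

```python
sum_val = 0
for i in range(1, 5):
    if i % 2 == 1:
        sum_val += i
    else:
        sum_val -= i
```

Add odd, subtract even
`sum_val` takes the values: 0 → 1 → -1 → 2 → -2

Answer: -2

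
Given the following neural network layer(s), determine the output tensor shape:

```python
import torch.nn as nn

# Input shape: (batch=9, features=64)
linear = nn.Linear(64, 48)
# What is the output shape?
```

Input: (9, 64) -> Output: (9, 48)

Answer: (9, 48)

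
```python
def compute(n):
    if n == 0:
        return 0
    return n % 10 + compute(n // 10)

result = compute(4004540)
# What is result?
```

Sum of digits of 4004540: 0 + 4 + 5 + 4 + 0 + 0 + 4 = 17

Answer: 17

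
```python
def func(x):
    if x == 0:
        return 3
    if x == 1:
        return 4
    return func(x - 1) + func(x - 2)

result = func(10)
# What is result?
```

Build up from base cases: func(0)=3, func(1)=4, func(2)=7, func(3)=11, func(4)=18, func(5)=29, func(6)=47, ..., func(10)=322

Answer: 322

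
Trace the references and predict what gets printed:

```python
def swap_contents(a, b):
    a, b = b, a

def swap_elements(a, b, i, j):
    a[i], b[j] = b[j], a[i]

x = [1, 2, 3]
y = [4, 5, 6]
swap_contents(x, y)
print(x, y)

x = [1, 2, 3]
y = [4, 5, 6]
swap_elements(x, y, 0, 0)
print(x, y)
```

Key concept: parameter rebinding vs mutation.
Step by step:
`x = [1, 2, 3]` → x = [1, 2, 3]
`y = [4, 5, 6]` → y = [4, 5, 6]
`swap_contents(x, y)` → no visible change to tracked variables
`print(x, y)` → prints [1, 2, 3] [4, 5, 6]
`x = [1, 2, 3]` → x = [1, 2, 3]
`y = [4, 5, 6]` → y = [4, 5, 6]
`swap_elements(x, y, 0, 0)` → x = [4, 2, 3]; y = [1, 5, 6]
`print(x, y)` → prints [4, 2, 3] [1, 5, 6]

Answer:
[1, 2, 3] [4, 5, 6]
[4, 2, 3] [1, 5, 6]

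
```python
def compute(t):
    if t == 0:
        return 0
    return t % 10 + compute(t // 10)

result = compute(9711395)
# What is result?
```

Sum of digits of 9711395: 5 + 9 + 3 + 1 + 1 + 7 + 9 = 35

Answer: 35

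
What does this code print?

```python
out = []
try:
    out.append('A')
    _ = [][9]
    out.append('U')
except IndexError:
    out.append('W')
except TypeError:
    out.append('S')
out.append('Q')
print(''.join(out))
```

Execution trace: 'A' (try body) → 'W' (except IndexError) → 'Q' (after the try/except). Output: AWQ

Answer: AWQ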